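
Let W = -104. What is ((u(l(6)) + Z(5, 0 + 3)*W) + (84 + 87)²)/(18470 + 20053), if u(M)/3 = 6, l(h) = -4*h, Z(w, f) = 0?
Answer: 9753/12841 ≈ 0.75952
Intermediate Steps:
u(M) = 18 (u(M) = 3*6 = 18)
((u(l(6)) + Z(5, 0 + 3)*W) + (84 + 87)²)/(18470 + 20053) = ((18 + 0*(-104)) + (84 + 87)²)/(18470 + 20053) = ((18 + 0) + 171²)/38523 = (18 + 29241)*(1/38523) = 29259*(1/38523) = 9753/12841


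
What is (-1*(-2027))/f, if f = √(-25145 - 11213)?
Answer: -2027*I*√742/5194 ≈ -10.631*I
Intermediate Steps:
f = 7*I*√742 (f = √(-36358) = 7*I*√742 ≈ 190.68*I)
(-1*(-2027))/f = (-1*(-2027))/((7*I*√742)) = 2027*(-I*√742/5194) = -2027*I*√742/5194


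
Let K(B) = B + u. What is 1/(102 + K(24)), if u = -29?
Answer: 1/97 ≈ 0.010309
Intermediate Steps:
K(B) = -29 + B (K(B) = B - 29 = -29 + B)
1/(102 + K(24)) = 1/(102 + (-29 + 24)) = 1/(102 - 5) = 1/97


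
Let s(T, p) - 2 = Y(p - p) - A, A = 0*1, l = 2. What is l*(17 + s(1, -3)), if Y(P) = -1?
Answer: 36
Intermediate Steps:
A = 0
s(T, p) = 1 (s(T, p) = 2 + (-1 - 1*0) = 2 + (-1 + 0) = 2 - 1 = 1)
l*(17 + s(1, -3)) = 2*(17 + 1) = 2*18 = 36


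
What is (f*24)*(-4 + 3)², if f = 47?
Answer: 1128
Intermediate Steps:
(f*24)*(-4 + 3)² = (47*24)*(-4 + 3)² = 1128*(-1)² = 1128*1 = 1128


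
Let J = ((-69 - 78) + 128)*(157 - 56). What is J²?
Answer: 3682561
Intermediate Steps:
J = -1919 (J = (-147 + 128)*101 = -19*101 = -1919)
J² = (-1919)² = 3682561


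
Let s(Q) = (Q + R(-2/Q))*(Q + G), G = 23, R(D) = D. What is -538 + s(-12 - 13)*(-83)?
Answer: -116868/25 ≈ -4674.7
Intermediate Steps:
s(Q) = (23 + Q)*(Q - 2/Q) (s(Q) = (Q - 2/Q)*(Q + 23) = (Q - 2/Q)*(23 + Q) = (23 + Q)*(Q - 2/Q))
-538 + s(-12 - 13)*(-83) = -538 + (-2 + (-12 - 13)² - 46/(-12 - 13) + 23*(-12 - 13))*(-83) = -538 + (-2 + (-25)² - 46/(-25) + 23*(-25))*(-83) = -538 + (-2 + 625 - 46*(-1/25) - 575)*(-83) = -538 + (-2 + 625 + 46/25 - 575)*(-83) = -538 + (1246/25)*(-83) = -538 - 103418/25 = -116868/25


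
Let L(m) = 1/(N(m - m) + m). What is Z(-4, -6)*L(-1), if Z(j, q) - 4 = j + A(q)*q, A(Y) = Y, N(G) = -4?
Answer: -36/5 ≈ -7.2000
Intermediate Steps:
Z(j, q) = 4 + j + q² (Z(j, q) = 4 + (j + q*q) = 4 + (j + q²) = 4 + j + q²)
L(m) = 1/(-4 + m)
Z(-4, -6)*L(-1) = (4 - 4 + (-6)²)/(-4 - 1) = (4 - 4 + 36)/(-5) = 36*(-⅕) = -36/5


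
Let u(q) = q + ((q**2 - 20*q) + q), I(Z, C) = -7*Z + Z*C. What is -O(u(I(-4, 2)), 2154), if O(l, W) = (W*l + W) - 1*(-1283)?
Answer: -89597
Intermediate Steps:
I(Z, C) = -7*Z + C*Z
u(q) = q**2 - 18*q (u(q) = q + (q**2 - 19*q) = q**2 - 18*q)
O(l, W) = 1283 + W + W*l (O(l, W) = (W + W*l) + 1283 = 1283 + W + W*l)
-O(u(I(-4, 2)), 2154) = -(1283 + 2154 + 2154*((-4*(-7 + 2))*(-18 - 4*(-7 + 2)))) = -(1283 + 2154 + 2154*((-4*(-5))*(-18 - 4*(-5)))) = -(1283 + 2154 + 2154*(20*(-18 + 20))) = -(1283 + 2154 + 2154*(20*2)) = -(1283 + 2154 + 2154*40) = -(1283 + 2154 + 86160) = -1*89597 = -89597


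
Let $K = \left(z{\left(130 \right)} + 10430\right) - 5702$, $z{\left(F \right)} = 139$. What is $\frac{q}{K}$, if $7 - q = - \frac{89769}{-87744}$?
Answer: $\frac{174813}{142350016} \approx 0.001228$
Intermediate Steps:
$q = \frac{174813}{29248}$ ($q = 7 - - \frac{89769}{-87744} = 7 - \left(-89769\right) \left(- \frac{1}{87744}\right) = 7 - \frac{29923}{29248} = \frac{174813}{29248} \approx 5.9769$)
$K = 4867$ ($K = \left(139 + 10430\right) - 5702 = 10569 - 5702 = 4867$)
$\frac{q}{K} = \frac{174813}{29248 \cdot 4867} = \frac{174813}{29248} \cdot \frac{1}{4867} = \frac{174813}{142350016}$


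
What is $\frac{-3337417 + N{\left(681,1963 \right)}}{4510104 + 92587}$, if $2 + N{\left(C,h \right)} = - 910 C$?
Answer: $- \frac{3957129}{4602691} \approx -0.85974$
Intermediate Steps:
$N{\left(C,h \right)} = -2 - 910 C$
$\frac{-3337417 + N{\left(681,1963 \right)}}{4510104 + 92587} = \frac{-3337417 - 619712}{4510104 + 92587} = \frac{-3337417 - 619712}{4602691} = \left(-3337417 - 619712\right) \frac{1}{4602691} = \left(-3957129\right) \frac{1}{4602691} = - \frac{3957129}{4602691}$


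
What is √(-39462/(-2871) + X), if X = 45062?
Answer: 4*√2580161001/957 ≈ 212.31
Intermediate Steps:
√(-39462/(-2871) + X) = √(-39462/(-2871) + 45062) = √(-39462*(-1/2871) + 45062) = √(13154/957 + 45062) = √(43137488/957) = 4*√2580161001/957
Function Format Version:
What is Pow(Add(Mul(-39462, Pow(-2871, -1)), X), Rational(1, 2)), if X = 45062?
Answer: Mul(Rational(4, 957), Pow(2580161001, Rational(1, 2))) ≈ 212.31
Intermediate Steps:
Pow(Add(Mul(-39462, Pow(-2871, -1)), X), Rational(1, 2)) = Pow(Add(Mul(-39462, Pow(-2871, -1)), 45062), Rational(1, 2)) = Pow(Add(Mul(-39462, Rational(-1, 2871)), 45062), Rational(1, 2)) = Pow(Add(Rational(13154, 957), 45062), Rational(1, 2)) = Pow(Rational(43137488, 957), Rational(1, 2)) = Mul(Rational(4, 957), Pow(2580161001, Rational(1, 2)))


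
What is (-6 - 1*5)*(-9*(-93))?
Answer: -9207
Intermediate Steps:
(-6 - 1*5)*(-9*(-93)) = (-6 - 5)*837 = -11*837 = -9207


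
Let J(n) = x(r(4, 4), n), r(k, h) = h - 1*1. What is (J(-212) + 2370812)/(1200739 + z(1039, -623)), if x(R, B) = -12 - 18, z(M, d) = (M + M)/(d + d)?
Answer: 738498593/374029679 ≈ 1.9744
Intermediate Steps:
z(M, d) = M/d (z(M, d) = (2*M)/((2*d)) = (2*M)*(1/(2*d)) = M/d)
r(k, h) = -1 + h (r(k, h) = h - 1 = -1 + h)
x(R, B) = -30
J(n) = -30
(J(-212) + 2370812)/(1200739 + z(1039, -623)) = (-30 + 2370812)/(1200739 + 1039/(-623)) = 2370782/(1200739 + 1039*(-1/623)) = 2370782/(1200739 - 1039/623) = 2370782/(748059358/623) = 2370782*(623/748059358) = 738498593/374029679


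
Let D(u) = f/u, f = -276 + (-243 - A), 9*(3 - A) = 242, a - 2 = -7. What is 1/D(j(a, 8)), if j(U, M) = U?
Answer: 45/4456 ≈ 0.010099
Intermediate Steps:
a = -5 (a = 2 - 7 = -5)
A = -215/9 (A = 3 - 1/9*242 = 3 - 242/9 = -215/9 ≈ -23.889)
f = -4456/9 (f = -276 + (-243 - 1*(-215/9)) = -276 + (-243 + 215/9) = -276 - 1972/9 = -4456/9 ≈ -495.11)
D(u) = -4456/(9*u)
1/D(j(a, 8)) = 1/(-4456/9/(-5)) = 1/(-4456/9*(-1/5)) = 1/(4456/45) = 45/4456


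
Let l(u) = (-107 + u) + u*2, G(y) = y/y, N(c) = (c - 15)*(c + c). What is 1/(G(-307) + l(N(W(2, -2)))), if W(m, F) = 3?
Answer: -1/322 ≈ -0.0031056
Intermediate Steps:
N(c) = 2*c*(-15 + c) (N(c) = (-15 + c)*(2*c) = 2*c*(-15 + c))
G(y) = 1
l(u) = -107 + 3*u (l(u) = (-107 + u) + 2*u = -107 + 3*u)
1/(G(-307) + l(N(W(2, -2)))) = 1/(1 + (-107 + 3*(2*3*(-15 + 3)))) = 1/(1 + (-107 + 3*(2*3*(-12)))) = 1/(1 + (-107 + 3*(-72))) = 1/(1 + (-107 - 216)) = 1/(1 - 323) = 1/(-322) = -1/322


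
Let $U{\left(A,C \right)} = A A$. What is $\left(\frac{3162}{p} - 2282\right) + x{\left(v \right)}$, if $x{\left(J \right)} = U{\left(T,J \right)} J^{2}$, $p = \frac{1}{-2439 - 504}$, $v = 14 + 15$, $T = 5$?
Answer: $-9287023$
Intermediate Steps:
$U{\left(A,C \right)} = A^{2}$
$v = 29$
$p = - \frac{1}{2943}$ ($p = \frac{1}{-2943} = - \frac{1}{2943} \approx -0.00033979$)
$x{\left(J \right)} = 25 J^{2}$ ($x{\left(J \right)} = 5^{2} J^{2} = 25 J^{2}$)
$\left(\frac{3162}{p} - 2282\right) + x{\left(v \right)} = \left(\frac{3162}{- \frac{1}{2943}} - 2282\right) + 25 \cdot 29^{2} = \left(3162 \left(-2943\right) - 2282\right) + 25 \cdot 841 = \left(-9305766 - 2282\right) + 21025 = -9308048 + 21025 = -9287023$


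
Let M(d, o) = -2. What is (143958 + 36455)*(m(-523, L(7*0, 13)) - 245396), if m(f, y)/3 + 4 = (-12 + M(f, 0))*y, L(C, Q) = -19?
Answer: -44130823930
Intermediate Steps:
m(f, y) = -12 - 42*y (m(f, y) = -12 + 3*((-12 - 2)*y) = -12 + 3*(-14*y) = -12 - 42*y)
(143958 + 36455)*(m(-523, L(7*0, 13)) - 245396) = (143958 + 36455)*((-12 - 42*(-19)) - 245396) = 180413*((-12 + 798) - 245396) = 180413*(786 - 245396) = 180413*(-244610) = -44130823930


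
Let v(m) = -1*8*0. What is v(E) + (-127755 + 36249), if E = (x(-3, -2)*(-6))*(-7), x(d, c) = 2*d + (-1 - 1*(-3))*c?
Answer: -91506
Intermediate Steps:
x(d, c) = 2*c + 2*d (x(d, c) = 2*d + (-1 + 3)*c = 2*d + 2*c = 2*c + 2*d)
E = -420 (E = ((2*(-2) + 2*(-3))*(-6))*(-7) = ((-4 - 6)*(-6))*(-7) = -10*(-6)*(-7) = 60*(-7) = -420)
v(m) = 0 (v(m) = -8*0 = 0)
v(E) + (-127755 + 36249) = 0 + (-127755 + 36249) = 0 - 91506 = -91506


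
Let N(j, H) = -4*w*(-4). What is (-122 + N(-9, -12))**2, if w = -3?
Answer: 28900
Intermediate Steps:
N(j, H) = -48 (N(j, H) = -4*(-3)*(-4) = 12*(-4) = -48)
(-122 + N(-9, -12))**2 = (-122 - 48)**2 = (-170)**2 = 28900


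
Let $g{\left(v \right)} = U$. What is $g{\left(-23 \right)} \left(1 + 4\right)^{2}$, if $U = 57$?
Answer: $1425$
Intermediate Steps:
$g{\left(v \right)} = 57$
$g{\left(-23 \right)} \left(1 + 4\right)^{2} = 57 \left(1 + 4\right)^{2} = 57 \cdot 5^{2} = 57 \cdot 25 = 1425$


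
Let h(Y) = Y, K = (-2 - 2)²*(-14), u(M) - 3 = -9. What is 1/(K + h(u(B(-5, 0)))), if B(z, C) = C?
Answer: -1/230 ≈ -0.0043478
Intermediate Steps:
u(M) = -6 (u(M) = 3 - 9 = -6)
K = -224 (K = (-4)²*(-14) = 16*(-14) = -224)
1/(K + h(u(B(-5, 0)))) = 1/(-224 - 6) = 1/(-230) = -1/230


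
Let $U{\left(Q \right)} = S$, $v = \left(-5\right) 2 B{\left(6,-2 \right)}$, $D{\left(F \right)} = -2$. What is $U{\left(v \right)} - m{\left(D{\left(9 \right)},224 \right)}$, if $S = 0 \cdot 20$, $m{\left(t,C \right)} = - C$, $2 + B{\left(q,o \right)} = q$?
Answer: $224$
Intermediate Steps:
$B{\left(q,o \right)} = -2 + q$
$v = -40$ ($v = \left(-5\right) 2 \left(-2 + 6\right) = \left(-10\right) 4 = -40$)
$S = 0$
$U{\left(Q \right)} = 0$
$U{\left(v \right)} - m{\left(D{\left(9 \right)},224 \right)} = 0 - \left(-1\right) 224 = 0 - -224 = 0 + 224 = 224$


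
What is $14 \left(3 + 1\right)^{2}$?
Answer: $224$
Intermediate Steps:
$14 \left(3 + 1\right)^{2} = 14 \cdot 4^{2} = 14 \cdot 16 = 224$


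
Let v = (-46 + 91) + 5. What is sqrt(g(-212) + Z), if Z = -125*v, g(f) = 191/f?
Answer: I*sqrt(70235123)/106 ≈ 79.063*I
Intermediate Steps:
v = 50 (v = 45 + 5 = 50)
Z = -6250 (Z = -125*50 = -6250)
sqrt(g(-212) + Z) = sqrt(191/(-212) - 6250) = sqrt(191*(-1/212) - 6250) = sqrt(-191/212 - 6250) = sqrt(-1325191/212) = I*sqrt(70235123)/106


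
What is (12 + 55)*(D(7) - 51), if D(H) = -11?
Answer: -4154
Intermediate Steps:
(12 + 55)*(D(7) - 51) = (12 + 55)*(-11 - 51) = 67*(-62) = -4154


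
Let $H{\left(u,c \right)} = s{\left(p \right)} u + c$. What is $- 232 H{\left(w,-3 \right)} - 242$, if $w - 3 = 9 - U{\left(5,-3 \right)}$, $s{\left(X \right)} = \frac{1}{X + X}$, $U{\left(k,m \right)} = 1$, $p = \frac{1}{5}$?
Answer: $-5926$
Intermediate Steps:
$p = \frac{1}{5} \approx 0.2$
$s{\left(X \right)} = \frac{1}{2 X}$
$w = 11$ ($w = 3 + \left(9 - 1\right) = 3 + 8 = 11$)
$H{\left(u,c \right)} = c + \frac{5 u}{2}$ ($H{\left(u,c \right)} = \frac{\frac{1}{\frac{1}{5}}}{2} u + c = \frac{1}{2} \cdot 5 u + c = \frac{5 u}{2} + c = c + \frac{5 u}{2}$)
$- 232 H{\left(w,-3 \right)} - 242 = - 232 \left(-3 + \frac{5}{2} \cdot 11\right) - 242 = - 232 \left(-3 + \frac{55}{2}\right) - 242 = \left(-232\right) \frac{49}{2} - 242 = -5684 - 242 = -5926$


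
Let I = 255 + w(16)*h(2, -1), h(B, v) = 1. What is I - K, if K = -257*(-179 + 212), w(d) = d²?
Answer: 8992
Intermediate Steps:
I = 511 (I = 255 + 16²*1 = 255 + 256*1 = 255 + 256 = 511)
K = -8481 (K = -257*33 = -8481)
I - K = 511 - 1*(-8481) = 511 + 8481 = 8992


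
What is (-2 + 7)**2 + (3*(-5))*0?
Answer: 25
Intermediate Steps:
(-2 + 7)**2 + (3*(-5))*0 = 5**2 - 15*0 = 25 + 0 = 25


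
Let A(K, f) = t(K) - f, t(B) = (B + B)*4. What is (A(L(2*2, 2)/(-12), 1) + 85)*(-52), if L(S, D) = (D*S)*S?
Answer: -9776/3 ≈ -3258.7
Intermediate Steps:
L(S, D) = D*S²
t(B) = 8*B (t(B) = (2*B)*4 = 8*B)
A(K, f) = -f + 8*K (A(K, f) = 8*K - f = -f + 8*K)
(A(L(2*2, 2)/(-12), 1) + 85)*(-52) = ((-1*1 + 8*((2*(2*2)²)/(-12))) + 85)*(-52) = ((-1 + 8*((2*4²)*(-1/12))) + 85)*(-52) = ((-1 + 8*((2*16)*(-1/12))) + 85)*(-52) = ((-1 + 8*(32*(-1/12))) + 85)*(-52) = ((-1 + 8*(-8/3)) + 85)*(-52) = ((-1 - 64/3) + 85)*(-52) = (-67/3 + 85)*(-52) = (188/3)*(-52) = -9776/3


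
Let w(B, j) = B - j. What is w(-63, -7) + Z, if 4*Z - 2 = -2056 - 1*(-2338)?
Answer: 15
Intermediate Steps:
Z = 71 (Z = ½ + (-2056 - 1*(-2338))/4 = ½ + (-2056 + 2338)/4 = ½ + (¼)*282 = ½ + 141/2 = 71)
w(-63, -7) + Z = (-63 - 1*(-7)) + 71 = (-63 + 7) + 71 = -56 + 71 = 15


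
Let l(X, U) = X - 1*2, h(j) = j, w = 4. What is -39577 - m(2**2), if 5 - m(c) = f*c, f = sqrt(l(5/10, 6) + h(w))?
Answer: -39582 + 2*sqrt(10) ≈ -39576.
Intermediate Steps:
l(X, U) = -2 + X (l(X, U) = X - 2 = -2 + X)
f = sqrt(10)/2 (f = sqrt((-2 + 5/10) + 4) = sqrt((-2 + 5*(1/10)) + 4) = sqrt((-2 + 1/2) + 4) = sqrt(-3/2 + 4) = sqrt(5/2) = sqrt(10)/2 ≈ 1.5811)
m(c) = 5 - c*sqrt(10)/2 (m(c) = 5 - sqrt(10)/2*c = 5 - c*sqrt(10)/2)
-39577 - m(2**2) = -39577 - (5 - 1/2*2**2*sqrt(10)) = -39577 - (5 - 1/2*4*sqrt(10)) = -39577 - (5 - 2*sqrt(10)) = -39577 + (-5 + 2*sqrt(10)) = -39582 + 2*sqrt(10)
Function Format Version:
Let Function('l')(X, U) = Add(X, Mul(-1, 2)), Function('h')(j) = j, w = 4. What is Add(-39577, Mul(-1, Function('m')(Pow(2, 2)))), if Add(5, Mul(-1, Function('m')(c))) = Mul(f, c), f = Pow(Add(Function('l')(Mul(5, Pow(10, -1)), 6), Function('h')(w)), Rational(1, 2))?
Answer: Add(-39582, Mul(2, Pow(10, Rational(1, 2)))) ≈ -39576.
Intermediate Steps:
Function('l')(X, U) = Add(-2, X) (Function('l')(X, U) = Add(X, -2) = Add(-2, X))
f = Mul(Rational(1, 2), Pow(10, Rational(1, 2))) (f = Pow(Add(Add(-2, Mul(5, Pow(10, -1))), 4), Rational(1, 2)) = Pow(Add(Add(-2, Mul(5, Rational(1, 10))), 4), Rational(1, 2)) = Pow(Add(Add(-2, Rational(1, 2)), 4), Rational(1, 2)) = Pow(Add(Rational(-3, 2), 4), Rational(1, 2)) = Pow(Rational(5, 2), Rational(1, 2)) = Mul(Rational(1, 2), Pow(10, Rational(1, 2))) ≈ 1.5811)
Function('m')(c) = Add(5, Mul(Rational(-1, 2), c, Pow(10, Rational(1, 2)))) (Function('m')(c) = Add(5, Mul(-1, Mul(Mul(Rational(1, 2), Pow(10, Rational(1, 2))), c))) = Add(5, Mul(-1, Mul(Rational(1, 2), c, Pow(10, Rational(1, 2))))) = Add(5, Mul(Rational(-1, 2), c, Pow(10, Rational(1, 2)))))
Add(-39577, Mul(-1, Function('m')(Pow(2, 2)))) = Add(-39577, Mul(-1, Add(5, Mul(Rational(-1, 2), Pow(2, 2), Pow(10, Rational(1, 2)))))) = Add(-39577, Mul(-1, Add(5, Mul(Rational(-1, 2), 4, Pow(10, Rational(1, 2)))))) = Add(-39577, Mul(-1, Add(5, Mul(-2, Pow(10, Rational(1, 2)))))) = Add(-39577, Add(-5, Mul(2, Pow(10, Rational(1, 2))))) = Add(-39582, Mul(2, Pow(10, Rational(1, 2))))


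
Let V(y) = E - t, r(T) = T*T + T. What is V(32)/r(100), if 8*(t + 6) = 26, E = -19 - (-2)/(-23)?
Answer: -1503/929200 ≈ -0.0016175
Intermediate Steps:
r(T) = T + T² (r(T) = T² + T = T + T²)
E = -439/23 (E = -19 - (-2)*(-1)/23 = -19 - 1*2/23 = -19 - 2/23 = -439/23 ≈ -19.087)
t = -11/4 (t = -6 + (⅛)*26 = -6 + 13/4 = -11/4 ≈ -2.7500)
V(y) = -1503/92 (V(y) = -439/23 - 1*(-11/4) = -439/23 + 11/4 = -1503/92)
V(32)/r(100) = -1503*1/(100*(1 + 100))/92 = -1503/(92*(100*101)) = -1503/92/10100 = -1503/92*1/10100 = -1503/929200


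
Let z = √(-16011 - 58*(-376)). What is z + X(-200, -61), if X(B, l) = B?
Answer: -200 + √5797 ≈ -123.86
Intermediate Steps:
z = √5797 (z = √(-16011 + 21808) = √5797 ≈ 76.138)
z + X(-200, -61) = √5797 - 200 = -200 + √5797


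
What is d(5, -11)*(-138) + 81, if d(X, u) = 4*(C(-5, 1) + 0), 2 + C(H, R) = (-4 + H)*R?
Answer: 6153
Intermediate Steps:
C(H, R) = -2 + R*(-4 + H) (C(H, R) = -2 + (-4 + H)*R = -2 + R*(-4 + H))
d(X, u) = -44 (d(X, u) = 4*((-2 - 4*1 - 5*1) + 0) = 4*((-2 - 4 - 5) + 0) = 4*(-11 + 0) = 4*(-11) = -44)
d(5, -11)*(-138) + 81 = -44*(-138) + 81 = 6072 + 81 = 6153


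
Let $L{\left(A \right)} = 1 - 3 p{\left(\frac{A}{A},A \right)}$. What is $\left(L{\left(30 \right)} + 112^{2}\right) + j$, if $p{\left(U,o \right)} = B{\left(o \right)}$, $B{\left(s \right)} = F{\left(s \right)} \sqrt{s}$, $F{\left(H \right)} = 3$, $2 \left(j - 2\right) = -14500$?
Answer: $5297 - 9 \sqrt{30} \approx 5247.7$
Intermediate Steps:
$j = -7248$ ($j = 2 + \frac{1}{2} \left(-14500\right) = 2 - 7250 = -7248$)
$B{\left(s \right)} = 3 \sqrt{s}$
$p{\left(U,o \right)} = 3 \sqrt{o}$
$L{\left(A \right)} = 1 - 9 \sqrt{A}$ ($L{\left(A \right)} = 1 - 3 \cdot 3 \sqrt{A} = 1 - 9 \sqrt{A}$)
$\left(L{\left(30 \right)} + 112^{2}\right) + j = \left(\left(1 - 9 \sqrt{30}\right) + 112^{2}\right) - 7248 = \left(\left(1 - 9 \sqrt{30}\right) + 12544\right) - 7248 = \left(12545 - 9 \sqrt{30}\right) - 7248 = 5297 - 9 \sqrt{30}$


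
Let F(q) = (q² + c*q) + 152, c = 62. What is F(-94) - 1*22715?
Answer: -19555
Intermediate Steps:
F(q) = 152 + q² + 62*q (F(q) = (q² + 62*q) + 152 = 152 + q² + 62*q)
F(-94) - 1*22715 = (152 + (-94)² + 62*(-94)) - 1*22715 = (152 + 8836 - 5828) - 22715 = 3160 - 22715 = -19555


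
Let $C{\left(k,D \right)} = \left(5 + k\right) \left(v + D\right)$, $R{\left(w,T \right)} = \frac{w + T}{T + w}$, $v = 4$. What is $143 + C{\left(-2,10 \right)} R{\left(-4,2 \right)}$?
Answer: $185$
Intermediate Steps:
$R{\left(w,T \right)} = 1$ ($R{\left(w,T \right)} = \frac{T + w}{T + w} = 1$)
$C{\left(k,D \right)} = \left(4 + D\right) \left(5 + k\right)$ ($C{\left(k,D \right)} = \left(5 + k\right) \left(4 + D\right) = \left(4 + D\right) \left(5 + k\right)$)
$143 + C{\left(-2,10 \right)} R{\left(-4,2 \right)} = 143 + \left(20 + 4 \left(-2\right) + 5 \cdot 10 + 10 \left(-2\right)\right) 1 = 143 + \left(20 - 8 + 50 - 20\right) 1 = 143 + 42 \cdot 1 = 143 + 42 = 185$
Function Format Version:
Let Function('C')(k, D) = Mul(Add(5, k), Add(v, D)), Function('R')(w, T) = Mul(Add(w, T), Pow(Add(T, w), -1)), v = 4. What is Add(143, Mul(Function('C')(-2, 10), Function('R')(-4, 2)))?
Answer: 185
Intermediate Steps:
Function('R')(w, T) = 1 (Function('R')(w, T) = Mul(Add(T, w), Pow(Add(T, w), -1)) = 1)
Function('C')(k, D) = Mul(Add(4, D), Add(5, k)) (Function('C')(k, D) = Mul(Add(5, k), Add(4, D)) = Mul(Add(4, D), Add(5, k)))
Add(143, Mul(Function('C')(-2, 10), Function('R')(-4, 2))) = Add(143, Mul(Add(20, Mul(4, -2), Mul(5, 10), Mul(10, -2)), 1)) = Add(143, Mul(Add(20, -8, 50, -20), 1)) = Add(143, Mul(42, 1)) = Add(143, 42) = 185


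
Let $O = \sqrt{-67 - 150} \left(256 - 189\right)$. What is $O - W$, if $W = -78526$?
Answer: $78526 + 67 i \sqrt{217} \approx 78526.0 + 986.97 i$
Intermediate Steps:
$O = 67 i \sqrt{217}$ ($O = \sqrt{-217} \cdot 67 = i \sqrt{217} \cdot 67 = 67 i \sqrt{217} \approx 986.97 i$)
$O - W = 67 i \sqrt{217} - -78526 = 67 i \sqrt{217} + 78526 = 78526 + 67 i \sqrt{217}$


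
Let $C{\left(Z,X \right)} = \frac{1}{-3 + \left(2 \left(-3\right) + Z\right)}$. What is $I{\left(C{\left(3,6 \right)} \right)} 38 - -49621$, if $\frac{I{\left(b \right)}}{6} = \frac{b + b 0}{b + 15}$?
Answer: $\frac{4416041}{89} \approx 49618.0$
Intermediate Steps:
$C{\left(Z,X \right)} = \frac{1}{-9 + Z}$ ($C{\left(Z,X \right)} = \frac{1}{-3 + \left(-6 + Z\right)} = \frac{1}{-9 + Z}$)
$I{\left(b \right)} = \frac{6 b}{15 + b}$ ($I{\left(b \right)} = 6 \frac{b + b 0}{b + 15} = 6 \frac{b + 0}{15 + b} = 6 \frac{b}{15 + b} = \frac{6 b}{15 + b}$)
$I{\left(C{\left(3,6 \right)} \right)} 38 - -49621 = \frac{6}{\left(-9 + 3\right) \left(15 + \frac{1}{-9 + 3}\right)} 38 - -49621 = \frac{6}{\left(-6\right) \left(15 + \frac{1}{-6}\right)} 38 + 49621 = 6 \left(- \frac{1}{6}\right) \frac{1}{15 - \frac{1}{6}} \cdot 38 + 49621 = 6 \left(- \frac{1}{6}\right) \frac{1}{\frac{89}{6}} \cdot 38 + 49621 = 6 \left(- \frac{1}{6}\right) \frac{6}{89} \cdot 38 + 49621 = \left(- \frac{6}{89}\right) 38 + 49621 = - \frac{228}{89} + 49621 = \frac{4416041}{89}$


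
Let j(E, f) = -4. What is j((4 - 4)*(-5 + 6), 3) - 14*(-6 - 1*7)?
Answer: 178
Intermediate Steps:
j((4 - 4)*(-5 + 6), 3) - 14*(-6 - 1*7) = -4 - 14*(-6 - 1*7) = -4 - 14*(-6 - 7) = -4 - 14*(-13) = -4 + 182 = 178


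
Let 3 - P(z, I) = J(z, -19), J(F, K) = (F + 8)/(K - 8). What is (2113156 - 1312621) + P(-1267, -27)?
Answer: 21613267/27 ≈ 8.0049e+5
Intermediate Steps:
J(F, K) = (8 + F)/(-8 + K)
P(z, I) = 89/27 + z/27 (P(z, I) = 3 - (8 + z)/(-8 - 19) = 3 - (8 + z)/(-27) = 3 - (-1)*(8 + z)/27 = 3 - (-8/27 - z/27) = 3 + (8/27 + z/27) = 89/27 + z/27)
(2113156 - 1312621) + P(-1267, -27) = (2113156 - 1312621) + (89/27 + (1/27)*(-1267)) = 800535 + (89/27 - 1267/27) = 800535 - 1178/27 = 21613267/27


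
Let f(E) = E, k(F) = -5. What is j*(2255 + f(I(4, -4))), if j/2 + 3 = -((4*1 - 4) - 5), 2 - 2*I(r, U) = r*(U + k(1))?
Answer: 9096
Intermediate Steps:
I(r, U) = 1 - r*(-5 + U)/2 (I(r, U) = 1 - r*(U - 5)/2 = 1 - r*(-5 + U)/2)
j = 4 (j = -6 + 2*(-((4*1 - 4) - 5)) = -6 + 2*(-((4 - 4) - 5)) = -6 + 2*(-(0 - 5)) = -6 + 2*(-1*(-5)) = -6 + 2*5 = -6 + 10 = 4)
j*(2255 + f(I(4, -4))) = 4*(2255 + (1 + (5/2)*4 - 1/2*(-4)*4)) = 4*(2255 + (1 + 10 + 8)) = 4*(2255 + 19) = 4*2274 = 9096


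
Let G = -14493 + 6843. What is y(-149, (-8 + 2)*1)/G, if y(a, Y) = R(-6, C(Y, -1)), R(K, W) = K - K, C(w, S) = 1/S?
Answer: 0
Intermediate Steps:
C(w, S) = 1/S
R(K, W) = 0
y(a, Y) = 0
G = -7650
y(-149, (-8 + 2)*1)/G = 0/(-7650) = 0*(-1/7650) = 0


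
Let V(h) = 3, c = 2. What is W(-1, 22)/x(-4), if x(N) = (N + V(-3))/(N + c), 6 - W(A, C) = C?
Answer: -32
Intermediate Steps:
W(A, C) = 6 - C
x(N) = (3 + N)/(2 + N) (x(N) = (N + 3)/(N + 2) = (3 + N)/(2 + N))
W(-1, 22)/x(-4) = (6 - 1*22)/(((3 - 4)/(2 - 4))) = (6 - 22)/((-1/(-2))) = -16/((-1/2*(-1))) = -16/1/2 = -16*2 = -32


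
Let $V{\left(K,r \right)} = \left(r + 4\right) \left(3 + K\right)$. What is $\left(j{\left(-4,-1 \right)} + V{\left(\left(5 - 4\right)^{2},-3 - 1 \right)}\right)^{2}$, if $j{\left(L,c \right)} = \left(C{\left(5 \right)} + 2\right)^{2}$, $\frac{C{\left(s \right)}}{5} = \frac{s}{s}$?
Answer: $2401$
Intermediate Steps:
$C{\left(s \right)} = 5$ ($C{\left(s \right)} = 5 \frac{s}{s} = 5 \cdot 1 = 5$)
$V{\left(K,r \right)} = \left(3 + K\right) \left(4 + r\right)$ ($V{\left(K,r \right)} = \left(4 + r\right) \left(3 + K\right) = \left(3 + K\right) \left(4 + r\right)$)
$j{\left(L,c \right)} = 49$ ($j{\left(L,c \right)} = \left(5 + 2\right)^{2} = 7^{2} = 49$)
$\left(j{\left(-4,-1 \right)} + V{\left(\left(5 - 4\right)^{2},-3 - 1 \right)}\right)^{2} = \left(49 + \left(12 + 3 \left(-3 - 1\right) + 4 \left(5 - 4\right)^{2} + \left(5 - 4\right)^{2} \left(-3 - 1\right)\right)\right)^{2} = \left(49 + \left(12 + 3 \left(-4\right) + 4 \cdot 1^{2} + 1^{2} \left(-4\right)\right)\right)^{2} = \left(49 + \left(12 - 12 + 4 \cdot 1 + 1 \left(-4\right)\right)\right)^{2} = \left(49 + \left(12 - 12 + 4 - 4\right)\right)^{2} = \left(49 + 0\right)^{2} = 49^{2} = 2401$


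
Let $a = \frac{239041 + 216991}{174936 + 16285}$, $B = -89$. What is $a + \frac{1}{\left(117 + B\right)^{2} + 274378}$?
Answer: $\frac{125482868405}{52616752802} \approx 2.3848$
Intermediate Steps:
$a = \frac{456032}{191221} \approx 2.3848$
$a + \frac{1}{\left(117 + B\right)^{2} + 274378} = \frac{456032}{191221} + \frac{1}{\left(117 - 89\right)^{2} + 274378} = \frac{456032}{191221} + \frac{1}{28^{2} + 274378} = \frac{456032}{191221} + \frac{1}{784 + 274378} = \frac{456032}{191221} + \frac{1}{275162} = \frac{125482868405}{52616752802}$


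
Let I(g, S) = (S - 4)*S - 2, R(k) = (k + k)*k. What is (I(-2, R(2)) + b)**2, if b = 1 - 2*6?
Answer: 361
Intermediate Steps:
R(k) = 2*k**2 (R(k) = (2*k)*k = 2*k**2)
I(g, S) = -2 + S*(-4 + S) (I(g, S) = (-4 + S)*S - 2 = S*(-4 + S) - 2 = -2 + S*(-4 + S))
b = -11 (b = 1 - 12 = -11)
(I(-2, R(2)) + b)**2 = ((-2 + (2*2**2)**2 - 8*2**2) - 11)**2 = ((-2 + (2*4)**2 - 8*4) - 11)**2 = ((-2 + 8**2 - 4*8) - 11)**2 = ((-2 + 64 - 32) - 11)**2 = (30 - 11)**2 = 19**2 = 361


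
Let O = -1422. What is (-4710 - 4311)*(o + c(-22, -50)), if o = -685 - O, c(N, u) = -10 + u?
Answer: -6107217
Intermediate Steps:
o = 737 (o = -685 - 1*(-1422) = -685 + 1422 = 737)
(-4710 - 4311)*(o + c(-22, -50)) = (-4710 - 4311)*(737 + (-10 - 50)) = -9021*(737 - 60) = -9021*677 = -6107217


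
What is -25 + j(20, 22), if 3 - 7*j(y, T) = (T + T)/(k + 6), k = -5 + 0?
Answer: -216/7 ≈ -30.857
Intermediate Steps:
k = -5
j(y, T) = 3/7 - 2*T/7 (j(y, T) = 3/7 - (T + T)/(7*(-5 + 6)) = 3/7 - 2*T/(7*1) = 3/7 - 2*T/7)
-25 + j(20, 22) = -25 + (3/7 - 2/7*22) = -25 + (3/7 - 44/7) = -25 - 41/7 = -216/7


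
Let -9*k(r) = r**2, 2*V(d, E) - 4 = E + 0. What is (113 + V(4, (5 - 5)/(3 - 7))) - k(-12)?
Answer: 131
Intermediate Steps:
V(d, E) = 2 + E/2 (V(d, E) = 2 + (E + 0)/2 = 2 + E/2)
k(r) = -r**2/9
(113 + V(4, (5 - 5)/(3 - 7))) - k(-12) = (113 + (2 + ((5 - 5)/(3 - 7))/2)) - (-1)*(-12)**2/9 = (113 + (2 + (0/(-4))/2)) - (-1)*144/9 = (113 + (2 + (0*(-1/4))/2)) - 1*(-16) = (113 + (2 + (1/2)*0)) + 16 = (113 + (2 + 0)) + 16 = (113 + 2) + 16 = 115 + 16 = 131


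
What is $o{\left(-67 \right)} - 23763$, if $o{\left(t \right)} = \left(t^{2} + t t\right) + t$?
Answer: $-14852$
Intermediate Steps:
$o{\left(t \right)} = t + 2 t^{2}$ ($o{\left(t \right)} = \left(t^{2} + t^{2}\right) + t = 2 t^{2} + t = t + 2 t^{2}$)
$o{\left(-67 \right)} - 23763 = - 67 \left(1 + 2 \left(-67\right)\right) - 23763 = - 67 \left(1 - 134\right) - 23763 = \left(-67\right) \left(-133\right) - 23763 = 8911 - 23763 = -14852$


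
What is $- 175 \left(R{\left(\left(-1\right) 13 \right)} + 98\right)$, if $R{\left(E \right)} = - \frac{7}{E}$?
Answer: $- \frac{224175}{13} \approx -17244.0$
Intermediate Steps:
$- 175 \left(R{\left(\left(-1\right) 13 \right)} + 98\right) = - 175 \left(- \frac{7}{\left(-1\right) 13} + 98\right) = - 175 \left(- \frac{7}{-13} + 98\right) = - 175 \left(\left(-7\right) \left(- \frac{1}{13}\right) + 98\right) = - 175 \left(\frac{7}{13} + 98\right) = \left(-175\right) \frac{1281}{13} = - \frac{224175}{13}$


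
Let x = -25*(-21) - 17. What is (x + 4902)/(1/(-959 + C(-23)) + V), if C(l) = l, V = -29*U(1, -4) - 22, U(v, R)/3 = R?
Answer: 5312620/320131 ≈ 16.595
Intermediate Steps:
U(v, R) = 3*R
V = 326 (V = -87*(-4) - 22 = -29*(-12) - 22 = 348 - 22 = 326)
x = 508 (x = 525 - 17 = 508)
(x + 4902)/(1/(-959 + C(-23)) + V) = (508 + 4902)/(1/(-959 - 23) + 326) = 5410/(1/(-982) + 326) = 5410/(-1/982 + 326) = 5410/(320131/982) = 5410*(982/320131) = 5312620/320131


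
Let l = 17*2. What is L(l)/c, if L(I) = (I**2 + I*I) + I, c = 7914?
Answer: 391/1319 ≈ 0.29644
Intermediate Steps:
l = 34
L(I) = I + 2*I**2 (L(I) = (I**2 + I**2) + I = 2*I**2 + I = I + 2*I**2)
L(l)/c = (34*(1 + 2*34))/7914 = (34*(1 + 68))*(1/7914) = (34*69)*(1/7914) = 2346*(1/7914) = 391/1319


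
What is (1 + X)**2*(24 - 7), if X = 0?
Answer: 17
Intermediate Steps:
(1 + X)**2*(24 - 7) = (1 + 0)**2*(24 - 7) = 1**2*17 = 1*17 = 17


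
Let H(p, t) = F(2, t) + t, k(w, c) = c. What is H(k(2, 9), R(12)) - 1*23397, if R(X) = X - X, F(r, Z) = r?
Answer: -23395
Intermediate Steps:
R(X) = 0
H(p, t) = 2 + t
H(k(2, 9), R(12)) - 1*23397 = (2 + 0) - 1*23397 = 2 - 23397 = -23395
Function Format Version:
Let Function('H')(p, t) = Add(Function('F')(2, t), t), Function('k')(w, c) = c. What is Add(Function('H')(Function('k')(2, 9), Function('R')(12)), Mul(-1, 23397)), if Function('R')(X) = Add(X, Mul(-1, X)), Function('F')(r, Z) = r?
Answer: -23395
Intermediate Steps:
Function('R')(X) = 0
Function('H')(p, t) = Add(2, t)
Add(Function('H')(Function('k')(2, 9), Function('R')(12)), Mul(-1, 23397)) = Add(Add(2, 0), Mul(-1, 23397)) = Add(2, -23397) = -23395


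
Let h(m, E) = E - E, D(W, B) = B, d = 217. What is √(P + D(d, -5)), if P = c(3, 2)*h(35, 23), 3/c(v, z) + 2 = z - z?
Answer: I*√5 ≈ 2.2361*I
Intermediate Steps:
h(m, E) = 0
c(v, z) = -3/2 (c(v, z) = 3/(-2 + (z - z)) = 3/(-2 + 0) = 3/(-2) = 3*(-½) = -3/2)
P = 0 (P = -3/2*0 = 0)
√(P + D(d, -5)) = √(0 - 5) = √(-5) = I*√5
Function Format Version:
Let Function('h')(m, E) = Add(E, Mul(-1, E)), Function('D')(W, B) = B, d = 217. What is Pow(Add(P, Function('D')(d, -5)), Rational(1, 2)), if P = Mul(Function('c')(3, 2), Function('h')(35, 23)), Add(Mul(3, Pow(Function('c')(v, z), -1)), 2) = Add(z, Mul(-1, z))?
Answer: Mul(I, Pow(5, Rational(1, 2))) ≈ Mul(2.2361, I)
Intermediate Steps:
Function('h')(m, E) = 0
Function('c')(v, z) = Rational(-3, 2) (Function('c')(v, z) = Mul(3, Pow(Add(-2, Add(z, Mul(-1, z))), -1)) = Mul(3, Pow(Add(-2, 0), -1)) = Mul(3, Pow(-2, -1)) = Mul(3, Rational(-1, 2)) = Rational(-3, 2))
P = 0 (P = Mul(Rational(-3, 2), 0) = 0)
Pow(Add(P, Function('D')(d, -5)), Rational(1, 2)) = Pow(Add(0, -5), Rational(1, 2)) = Pow(-5, Rational(1, 2)) = Mul(I, Pow(5, Rational(1, 2)))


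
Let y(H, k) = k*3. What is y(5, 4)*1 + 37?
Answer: 49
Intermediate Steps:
y(H, k) = 3*k
y(5, 4)*1 + 37 = (3*4)*1 + 37 = 12*1 + 37 = 12 + 37 = 49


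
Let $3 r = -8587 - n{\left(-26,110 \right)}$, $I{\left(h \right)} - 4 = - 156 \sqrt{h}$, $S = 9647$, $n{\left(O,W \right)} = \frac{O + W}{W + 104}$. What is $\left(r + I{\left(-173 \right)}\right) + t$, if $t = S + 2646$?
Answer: $\frac{3028486}{321} - 156 i \sqrt{173} \approx 9434.5 - 2051.9 i$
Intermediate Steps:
$n{\left(O,W \right)} = \frac{O + W}{104 + W}$
$I{\left(h \right)} = 4 - 156 \sqrt{h}$
$t = 12293$ ($t = 9647 + 2646 = 12293$)
$r = - \frac{918851}{321}$ ($r = \frac{-8587 - \frac{-26 + 110}{104 + 110}}{3} = \frac{-8587 - \frac{1}{214} \cdot 84}{3} = \frac{-8587 - \frac{42}{107}}{3} = \frac{1}{3} \left(- \frac{918851}{107}\right) = - \frac{918851}{321} \approx -2862.5$)
$\left(r + I{\left(-173 \right)}\right) + t = \left(- \frac{918851}{321} + \left(4 - 156 \sqrt{-173}\right)\right) + 12293 = \left(- \frac{918851}{321} + \left(4 - 156 i \sqrt{173}\right)\right) + 12293 = \left(- \frac{917567}{321} - 156 i \sqrt{173}\right) + 12293 = \frac{3028486}{321} - 156 i \sqrt{173}$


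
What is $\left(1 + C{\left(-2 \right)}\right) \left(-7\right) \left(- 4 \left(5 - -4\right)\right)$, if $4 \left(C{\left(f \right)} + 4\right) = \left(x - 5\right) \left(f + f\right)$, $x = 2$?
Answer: $0$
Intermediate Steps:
$C{\left(f \right)} = -4 - \frac{3 f}{2}$ ($C{\left(f \right)} = -4 + \frac{\left(2 - 5\right) \left(f + f\right)}{4} = -4 + \frac{\left(-3\right) 2 f}{4} = -4 + \frac{\left(-6\right) f}{4} = -4 - \frac{3 f}{2}$)
$\left(1 + C{\left(-2 \right)}\right) \left(-7\right) \left(- 4 \left(5 - -4\right)\right) = \left(1 - 1\right) \left(-7\right) \left(- 4 \left(5 - -4\right)\right) = \left(1 + \left(-4 + 3\right)\right) \left(-7\right) \left(- 4 \left(5 + 4\right)\right) = \left(1 - 1\right) \left(-7\right) \left(\left(-4\right) 9\right) = 0 \left(-7\right) \left(-36\right) = 0 \left(-36\right) = 0$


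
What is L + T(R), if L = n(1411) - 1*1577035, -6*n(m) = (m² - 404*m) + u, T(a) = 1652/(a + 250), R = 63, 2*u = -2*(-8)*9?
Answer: -3406418855/1878 ≈ -1.8139e+6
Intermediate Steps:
u = 72 (u = (-2*(-8)*9)/2 = (16*9)/2 = (½)*144 = 72)
T(a) = 1652/(250 + a)
n(m) = -12 - m²/6 + 202*m/3 (n(m) = -((m² - 404*m) + 72)/6 = -(72 + m² - 404*m)/6 = -12 - m²/6 + 202*m/3)
L = -10883159/6 (L = (-12 - ⅙*1411² + (202/3)*1411) - 1*1577035 = (-12 - ⅙*1990921 + 285022/3) - 1577035 = (-12 - 1990921/6 + 285022/3) - 1577035 = -1420949/6 - 1577035 = -10883159/6 ≈ -1.8139e+6)
L + T(R) = -10883159/6 + 1652/(250 + 63) = -10883159/6 + 1652/313 = -3406418855/1878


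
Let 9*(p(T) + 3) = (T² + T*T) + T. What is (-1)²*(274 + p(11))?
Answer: 2692/9 ≈ 299.11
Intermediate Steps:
p(T) = -3 + T/9 + 2*T²/9 (p(T) = -3 + ((T² + T*T) + T)/9 = -3 + ((T² + T²) + T)/9 = -3 + (2*T² + T)/9 = -3 + (T + 2*T²)/9 = -3 + (T/9 + 2*T²/9) = -3 + T/9 + 2*T²/9)
(-1)²*(274 + p(11)) = (-1)²*(274 + (-3 + (⅑)*11 + (2/9)*11²)) = 1*(274 + (-3 + 11/9 + (2/9)*121)) = 1*(274 + (-3 + 11/9 + 242/9)) = 1*(274 + 226/9) = 1*(2692/9) = 2692/9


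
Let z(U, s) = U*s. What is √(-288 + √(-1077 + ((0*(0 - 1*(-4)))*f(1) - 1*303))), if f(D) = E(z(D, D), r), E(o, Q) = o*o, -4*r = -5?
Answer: √(-288 + 2*I*√345) ≈ 1.0922 + 17.006*I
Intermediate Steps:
r = 5/4 (r = -¼*(-5) = 5/4 ≈ 1.2500)
E(o, Q) = o²
f(D) = D⁴ (f(D) = (D*D)² = (D²)² = D⁴)
√(-288 + √(-1077 + ((0*(0 - 1*(-4)))*f(1) - 1*303))) = √(-288 + √(-1077 + ((0*(0 - 1*(-4)))*1⁴ - 1*303))) = √(-288 + √(-1077 + ((0*(0 + 4))*1 - 303))) = √(-288 + √(-1077 + ((0*4)*1 - 303))) = √(-288 + √(-1077 + (0*1 - 303))) = √(-288 + √(-1077 + (0 - 303))) = √(-288 + √(-1077 - 303)) = √(-288 + √(-1380)) = √(-288 + 2*I*√345)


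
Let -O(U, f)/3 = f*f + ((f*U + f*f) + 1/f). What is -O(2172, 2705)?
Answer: 166433050653/2705 ≈ 6.1528e+7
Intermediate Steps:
O(U, f) = -6*f**2 - 3/f - 3*U*f (O(U, f) = -3*(f*f + ((f*U + f*f) + 1/f)) = -3*(f**2 + ((U*f + f**2) + 1/f)) = -3*(f**2 + ((f**2 + U*f) + 1/f)) = -3*(f**2 + (1/f + f**2 + U*f)) = -3*(1/f + 2*f**2 + U*f) = -6*f**2 - 3/f - 3*U*f)
-O(2172, 2705) = -3*(-1 + 2705**2*(-1*2172 - 2*2705))/2705 = -3*(-1 + 7317025*(-2172 - 5410))/2705 = -3*(-1 + 7317025*(-7582))/2705 = -3*(-1 - 55477683550)/2705 = -3*(-55477683551)/2705 = -1*(-166433050653/2705) = 166433050653/2705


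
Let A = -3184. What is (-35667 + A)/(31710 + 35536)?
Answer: -38851/67246 ≈ -0.57774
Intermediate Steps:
(-35667 + A)/(31710 + 35536) = (-35667 - 3184)/(31710 + 35536) = -38851/67246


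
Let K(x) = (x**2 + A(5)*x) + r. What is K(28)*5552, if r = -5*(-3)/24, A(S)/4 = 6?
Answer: 8087182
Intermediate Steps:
A(S) = 24 (A(S) = 4*6 = 24)
r = 5/8 (r = 15*(1/24) = 5/8 ≈ 0.62500)
K(x) = 5/8 + x**2 + 24*x (K(x) = (x**2 + 24*x) + 5/8 = 5/8 + x**2 + 24*x)
K(28)*5552 = (5/8 + 28**2 + 24*28)*5552 = (5/8 + 784 + 672)*5552 = (11653/8)*5552 = 8087182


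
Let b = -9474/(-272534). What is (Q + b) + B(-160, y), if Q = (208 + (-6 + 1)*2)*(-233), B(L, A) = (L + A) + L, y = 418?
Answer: -6273182875/136267 ≈ -46036.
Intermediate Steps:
B(L, A) = A + 2*L (B(L, A) = (A + L) + L = A + 2*L)
b = 4737/136267 (b = -9474*(-1/272534) = 4737/136267 ≈ 0.034763)
Q = -46134 (Q = (208 - 5*2)*(-233) = (208 - 10)*(-233) = 198*(-233) = -46134)
(Q + b) + B(-160, y) = (-46134 + 4737/136267) + (418 + 2*(-160)) = -6286537041/136267 + (418 - 320) = -6286537041/136267 + 98 = -6273182875/136267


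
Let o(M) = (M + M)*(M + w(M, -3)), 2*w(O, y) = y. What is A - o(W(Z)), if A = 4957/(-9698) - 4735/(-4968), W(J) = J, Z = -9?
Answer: -4542331421/24089832 ≈ -188.56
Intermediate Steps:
w(O, y) = y/2
o(M) = 2*M*(-3/2 + M) (o(M) = (M + M)*(M + (½)*(-3)) = (2*M)*(M - 3/2) = (2*M)*(-3/2 + M) = 2*M*(-3/2 + M))
A = 10646827/24089832 (A = 4957*(-1/9698) - 4735*(-1/4968) = -4957/9698 + 4735/4968 = 10646827/24089832 ≈ 0.44196)
A - o(W(Z)) = 10646827/24089832 - (-9)*(-3 + 2*(-9)) = 10646827/24089832 - (-9)*(-3 - 18) = 10646827/24089832 - (-9)*(-21) = 10646827/24089832 - 1*189 = 10646827/24089832 - 189 = -4542331421/24089832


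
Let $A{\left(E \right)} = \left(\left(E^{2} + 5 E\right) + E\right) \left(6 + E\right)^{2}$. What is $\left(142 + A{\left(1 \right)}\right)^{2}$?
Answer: $235225$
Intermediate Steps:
$A{\left(E \right)} = \left(6 + E\right)^{2} \left(E^{2} + 6 E\right)$ ($A{\left(E \right)} = \left(E^{2} + 6 E\right) \left(6 + E\right)^{2} = \left(6 + E\right)^{2} \left(E^{2} + 6 E\right)$)
$\left(142 + A{\left(1 \right)}\right)^{2} = \left(142 + 1 \left(6 + 1\right)^{3}\right)^{2} = \left(142 + 1 \cdot 7^{3}\right)^{2} = \left(142 + 1 \cdot 343\right)^{2} = \left(142 + 343\right)^{2} = 485^{2} = 235225$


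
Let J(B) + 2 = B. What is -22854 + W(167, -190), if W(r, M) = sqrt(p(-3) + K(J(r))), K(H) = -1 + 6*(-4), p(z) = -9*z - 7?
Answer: -22854 + I*sqrt(5) ≈ -22854.0 + 2.2361*I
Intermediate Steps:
J(B) = -2 + B
p(z) = -7 - 9*z
K(H) = -25 (K(H) = -1 - 24 = -25)
W(r, M) = I*sqrt(5) (W(r, M) = sqrt((-7 - 9*(-3)) - 25) = sqrt((-7 + 27) - 25) = sqrt(20 - 25) = sqrt(-5) = I*sqrt(5))
-22854 + W(167, -190) = -22854 + I*sqrt(5)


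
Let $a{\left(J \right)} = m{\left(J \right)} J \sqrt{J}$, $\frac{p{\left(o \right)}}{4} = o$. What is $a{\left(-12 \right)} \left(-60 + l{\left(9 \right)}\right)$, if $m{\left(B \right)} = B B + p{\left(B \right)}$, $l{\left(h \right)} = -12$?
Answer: $165888 i \sqrt{3} \approx 2.8733 \cdot 10^{5} i$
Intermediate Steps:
$p{\left(o \right)} = 4 o$
$m{\left(B \right)} = B^{2} + 4 B$ ($m{\left(B \right)} = B B + 4 B = B^{2} + 4 B$)
$a{\left(J \right)} = J^{\frac{5}{2}} \left(4 + J\right)$ ($a{\left(J \right)} = J \left(4 + J\right) J \sqrt{J} = J \left(4 + J\right) J^{\frac{3}{2}} = J^{\frac{5}{2}} \left(4 + J\right)$)
$a{\left(-12 \right)} \left(-60 + l{\left(9 \right)}\right) = \left(-12\right)^{\frac{5}{2}} \left(4 - 12\right) \left(-60 - 12\right) = 288 i \sqrt{3} \left(-8\right) \left(-72\right) = - 2304 i \sqrt{3} \left(-72\right) = 165888 i \sqrt{3}$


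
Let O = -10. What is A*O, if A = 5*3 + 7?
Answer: -220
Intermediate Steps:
A = 22 (A = 15 + 7 = 22)
A*O = 22*(-10) = -220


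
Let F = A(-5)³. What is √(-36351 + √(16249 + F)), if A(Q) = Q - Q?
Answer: √(-36351 + √16249) ≈ 190.32*I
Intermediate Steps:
A(Q) = 0
F = 0 (F = 0³ = 0)
√(-36351 + √(16249 + F)) = √(-36351 + √(16249 + 0)) = √(-36351 + √16249)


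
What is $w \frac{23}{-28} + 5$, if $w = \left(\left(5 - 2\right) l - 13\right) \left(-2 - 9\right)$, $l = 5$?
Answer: $\frac{323}{14} \approx 23.071$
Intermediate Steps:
$w = -22$ ($w = \left(\left(5 - 2\right) 5 - 13\right) \left(-2 - 9\right) = \left(3 \cdot 5 - 13\right) \left(-11\right) = \left(15 - 13\right) \left(-11\right) = 2 \left(-11\right) = -22$)
$w \frac{23}{-28} + 5 = - 22 \frac{23}{-28} + 5 = - 22 \cdot 23 \left(- \frac{1}{28}\right) + 5 = \left(-22\right) \left(- \frac{23}{28}\right) + 5 = \frac{253}{14} + 5 = \frac{323}{14}$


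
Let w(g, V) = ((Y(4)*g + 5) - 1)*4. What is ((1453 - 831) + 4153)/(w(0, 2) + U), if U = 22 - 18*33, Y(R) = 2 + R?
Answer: -4775/556 ≈ -8.5881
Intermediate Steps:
w(g, V) = 16 + 24*g (w(g, V) = (((2 + 4)*g + 5) - 1)*4 = ((6*g + 5) - 1)*4 = ((5 + 6*g) - 1)*4 = (4 + 6*g)*4 = 16 + 24*g)
U = -572 (U = 22 - 594 = -572)
((1453 - 831) + 4153)/(w(0, 2) + U) = ((1453 - 831) + 4153)/((16 + 24*0) - 572) = (622 + 4153)/((16 + 0) - 572) = 4775/(16 - 572) = 4775/(-556) = 4775*(-1/556) = -4775/556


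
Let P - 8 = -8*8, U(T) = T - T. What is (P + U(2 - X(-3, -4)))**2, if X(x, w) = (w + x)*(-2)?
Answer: 3136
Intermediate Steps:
X(x, w) = -2*w - 2*x
U(T) = 0
P = -56 (P = 8 - 8*8 = 8 - 64 = -56)
(P + U(2 - X(-3, -4)))**2 = (-56 + 0)**2 = (-56)**2 = 3136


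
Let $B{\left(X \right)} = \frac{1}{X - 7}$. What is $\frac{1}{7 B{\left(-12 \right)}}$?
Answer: $- \frac{19}{7} \approx -2.7143$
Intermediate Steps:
$B{\left(X \right)} = \frac{1}{-7 + X}$
$\frac{1}{7 B{\left(-12 \right)}} = \frac{1}{7 \frac{1}{-7 - 12}} = \frac{1}{7 \frac{1}{-19}} = \frac{1}{7 \left(- \frac{1}{19}\right)} = \frac{1}{- \frac{7}{19}} = - \frac{19}{7}$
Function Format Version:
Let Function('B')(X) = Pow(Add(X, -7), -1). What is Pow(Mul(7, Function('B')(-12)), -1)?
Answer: Rational(-19, 7) ≈ -2.7143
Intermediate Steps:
Function('B')(X) = Pow(Add(-7, X), -1)
Pow(Mul(7, Function('B')(-12)), -1) = Pow(Mul(7, Pow(Add(-7, -12), -1)), -1) = Pow(Mul(7, Pow(-19, -1)), -1) = Pow(Mul(7, Rational(-1, 19)), -1) = Pow(Rational(-7, 19), -1) = Rational(-19, 7)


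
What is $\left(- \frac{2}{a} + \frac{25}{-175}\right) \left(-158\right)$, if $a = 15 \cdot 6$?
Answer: $\frac{8216}{315} \approx 26.083$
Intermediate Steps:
$a = 90$
$\left(- \frac{2}{a} + \frac{25}{-175}\right) \left(-158\right) = \left(- \frac{2}{90} + \frac{25}{-175}\right) \left(-158\right) = \left(\left(-2\right) \frac{1}{90} + 25 \left(- \frac{1}{175}\right)\right) \left(-158\right) = \left(- \frac{1}{45} - \frac{1}{7}\right) \left(-158\right) = \left(- \frac{52}{315}\right) \left(-158\right) = \frac{8216}{315}$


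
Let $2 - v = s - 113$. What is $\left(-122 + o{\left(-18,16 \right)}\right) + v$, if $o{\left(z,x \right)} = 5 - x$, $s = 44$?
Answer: $-62$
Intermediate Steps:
$v = 71$ ($v = 2 - \left(44 - 113\right) = 2 - -69 = 2 + 69 = 71$)
$\left(-122 + o{\left(-18,16 \right)}\right) + v = \left(-122 + \left(5 - 16\right)\right) + 71 = \left(-122 - 11\right) + 71 = -133 + 71 = -62$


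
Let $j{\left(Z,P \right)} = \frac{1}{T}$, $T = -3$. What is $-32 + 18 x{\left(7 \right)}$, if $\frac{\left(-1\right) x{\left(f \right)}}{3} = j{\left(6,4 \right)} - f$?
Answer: $364$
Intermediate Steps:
$j{\left(Z,P \right)} = - \frac{1}{3}$ ($j{\left(Z,P \right)} = \frac{1}{-3} = - \frac{1}{3}$)
$x{\left(f \right)} = 1 + 3 f$ ($x{\left(f \right)} = - 3 \left(- \frac{1}{3} - f\right) = 1 + 3 f$)
$-32 + 18 x{\left(7 \right)} = -32 + 18 \left(1 + 3 \cdot 7\right) = -32 + 18 \left(1 + 21\right) = -32 + 18 \cdot 22 = -32 + 396 = 364$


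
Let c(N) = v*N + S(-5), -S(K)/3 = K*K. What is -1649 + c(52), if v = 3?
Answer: -1568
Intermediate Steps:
S(K) = -3*K**2 (S(K) = -3*K*K = -3*K**2)
c(N) = -75 + 3*N (c(N) = 3*N - 3*(-5)**2 = 3*N - 3*25 = 3*N - 75 = -75 + 3*N)
-1649 + c(52) = -1649 + (-75 + 3*52) = -1649 + (-75 + 156) = -1649 + 81 = -1568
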